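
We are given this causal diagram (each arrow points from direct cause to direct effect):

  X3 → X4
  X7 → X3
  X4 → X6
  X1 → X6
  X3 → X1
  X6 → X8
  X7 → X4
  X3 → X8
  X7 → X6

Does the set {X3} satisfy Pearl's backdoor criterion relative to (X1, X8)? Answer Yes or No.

Yes

Backdoor paths from X1 to X8 (paths whose first edge points into X1):
  P1: X1 <- X3 <- X7 -> X4 -> X6 -> X8
  P2: X1 <- X3 <- X7 -> X6 -> X8
  P3: X1 <- X3 -> X4 <- X7 -> X6 -> X8
  P4: X1 <- X3 -> X4 -> X6 -> X8
  P5: X1 <- X3 -> X8
Condition 1 (no descendant of X1 in the set): holds — descendants of X1 are {X6, X8}; none are in {X3}.
Condition 2 (every backdoor path blocked by {X3}):
  P1: blocked at chain node X3 ∈ conditioning set.
  P2: blocked at chain node X3 ∈ conditioning set.
  P3: blocked at fork node X3 ∈ conditioning set.
  P4: blocked at fork node X3 ∈ conditioning set.
  P5: blocked at fork node X3 ∈ conditioning set.
{X3} satisfies the backdoor criterion.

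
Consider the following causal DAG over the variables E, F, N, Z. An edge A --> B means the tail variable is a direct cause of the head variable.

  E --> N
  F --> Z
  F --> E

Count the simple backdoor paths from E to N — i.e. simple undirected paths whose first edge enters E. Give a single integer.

A backdoor path from E to N is any simple undirected path whose first edge points into E (i.e. leaves E via a parent).
Parents of E: {F}.
No simple path from any parent of E reaches N without revisiting E, so there are no backdoor paths.

0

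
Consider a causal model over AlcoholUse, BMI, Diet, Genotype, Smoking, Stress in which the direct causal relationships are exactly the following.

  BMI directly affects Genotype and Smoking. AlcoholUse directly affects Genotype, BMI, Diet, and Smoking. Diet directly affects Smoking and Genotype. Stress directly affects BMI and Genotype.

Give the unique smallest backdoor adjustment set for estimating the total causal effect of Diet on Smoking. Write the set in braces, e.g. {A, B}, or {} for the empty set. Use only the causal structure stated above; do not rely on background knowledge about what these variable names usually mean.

Variables eligible for adjustment (non-descendants of Diet, excluding Diet and Smoking): {AlcoholUse, BMI, Stress}.
Backdoor paths from Diet to Smoking:
  P1: Diet <- AlcoholUse -> BMI -> Smoking
  P2: Diet <- AlcoholUse -> Genotype <- Stress -> BMI -> Smoking
  P3: Diet <- AlcoholUse -> Genotype <- BMI -> Smoking
  P4: Diet <- AlcoholUse -> Smoking
The empty set is not sufficient: P1 (Diet <- AlcoholUse -> BMI -> Smoking) has no collider blocking it and no conditioned non-collider, so it is open.
Try {AlcoholUse}:
  P1: blocked at fork node AlcoholUse ∈ conditioning set.
  P2: blocked at fork node AlcoholUse ∈ conditioning set.
  P3: blocked at fork node AlcoholUse ∈ conditioning set.
  P4: blocked at fork node AlcoholUse ∈ conditioning set.
{AlcoholUse} contains no descendant of Diet and blocks every backdoor path.
No other singleton works — e.g. {Stress} leaves P1 open — so {AlcoholUse} is the unique smallest valid adjustment set.

{AlcoholUse}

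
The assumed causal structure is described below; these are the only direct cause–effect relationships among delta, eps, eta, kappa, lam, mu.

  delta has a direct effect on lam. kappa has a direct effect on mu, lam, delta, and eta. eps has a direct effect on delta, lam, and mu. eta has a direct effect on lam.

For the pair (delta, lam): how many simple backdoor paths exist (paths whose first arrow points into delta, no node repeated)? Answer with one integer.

6

A backdoor path from delta to lam is any simple undirected path whose first edge points into delta (i.e. leaves delta via a parent).
Parents of delta: {eps, kappa}.
Enumerating:
  P1: delta <- kappa -> eta -> lam
  P2: delta <- kappa -> mu <- eps -> lam
  P3: delta <- kappa -> lam
  P4: delta <- eps -> mu <- kappa -> eta -> lam
  P5: delta <- eps -> mu <- kappa -> lam
  P6: delta <- eps -> lam
That exhausts the simple backdoor paths. Count: 6.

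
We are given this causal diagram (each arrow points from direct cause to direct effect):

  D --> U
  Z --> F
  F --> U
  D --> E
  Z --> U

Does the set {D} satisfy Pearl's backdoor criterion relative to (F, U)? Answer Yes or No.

No

Backdoor paths from F to U (paths whose first edge points into F):
  P1: F <- Z -> U
Condition 1 (no descendant of F in the set): holds — descendants of F are {U}; none are in {D}.
Condition 2 (every backdoor path blocked by {D}):
  P1: open — no interior node is in the conditioning set.
{D} does not satisfy the backdoor criterion.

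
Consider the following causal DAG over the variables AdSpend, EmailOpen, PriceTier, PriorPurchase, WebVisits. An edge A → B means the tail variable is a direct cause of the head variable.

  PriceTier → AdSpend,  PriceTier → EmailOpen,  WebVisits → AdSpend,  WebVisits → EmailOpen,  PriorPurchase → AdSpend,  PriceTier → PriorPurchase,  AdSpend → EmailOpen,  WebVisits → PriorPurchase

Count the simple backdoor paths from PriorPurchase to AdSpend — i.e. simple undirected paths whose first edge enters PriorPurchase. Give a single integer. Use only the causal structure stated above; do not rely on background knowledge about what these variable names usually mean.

6

A backdoor path from PriorPurchase to AdSpend is any simple undirected path whose first edge points into PriorPurchase (i.e. leaves PriorPurchase via a parent).
Parents of PriorPurchase: {PriceTier, WebVisits}.
Enumerating:
  P1: PriorPurchase <- WebVisits -> AdSpend
  P2: PriorPurchase <- WebVisits -> EmailOpen <- PriceTier -> AdSpend
  P3: PriorPurchase <- WebVisits -> EmailOpen <- AdSpend
  P4: PriorPurchase <- PriceTier -> AdSpend
  P5: PriorPurchase <- PriceTier -> EmailOpen <- WebVisits -> AdSpend
  P6: PriorPurchase <- PriceTier -> EmailOpen <- AdSpend
That exhausts the simple backdoor paths. Count: 6.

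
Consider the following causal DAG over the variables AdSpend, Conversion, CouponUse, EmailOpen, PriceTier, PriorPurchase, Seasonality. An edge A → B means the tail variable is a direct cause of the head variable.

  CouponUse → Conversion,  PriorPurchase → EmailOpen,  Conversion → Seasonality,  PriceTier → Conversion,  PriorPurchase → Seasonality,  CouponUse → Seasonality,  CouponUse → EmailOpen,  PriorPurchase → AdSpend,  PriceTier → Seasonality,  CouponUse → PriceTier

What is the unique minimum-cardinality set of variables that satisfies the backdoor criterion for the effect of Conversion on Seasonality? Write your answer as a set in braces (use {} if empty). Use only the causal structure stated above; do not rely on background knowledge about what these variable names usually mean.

{CouponUse, PriceTier}

Variables eligible for adjustment (non-descendants of Conversion, excluding Conversion and Seasonality): {AdSpend, CouponUse, EmailOpen, PriceTier, PriorPurchase}.
Backdoor paths from Conversion to Seasonality:
  P1: Conversion <- CouponUse -> PriceTier -> Seasonality
  P2: Conversion <- CouponUse -> EmailOpen <- PriorPurchase -> Seasonality
  P3: Conversion <- CouponUse -> Seasonality
  P4: Conversion <- PriceTier <- CouponUse -> EmailOpen <- PriorPurchase -> Seasonality
  P5: Conversion <- PriceTier <- CouponUse -> Seasonality
  P6: Conversion <- PriceTier -> Seasonality
The empty set is not sufficient: P1 (Conversion <- CouponUse -> PriceTier -> Seasonality) has no collider blocking it and no conditioned non-collider, so it is open.
Try {CouponUse, PriceTier}:
  P1: blocked at fork node CouponUse ∈ conditioning set.
  P2: blocked at fork node CouponUse ∈ conditioning set.
  P3: blocked at fork node CouponUse ∈ conditioning set.
  P4: blocked at chain node PriceTier ∈ conditioning set.
  P5: blocked at chain node PriceTier ∈ conditioning set.
  P6: blocked at fork node PriceTier ∈ conditioning set.
{CouponUse, PriceTier} contains no descendant of Conversion and blocks every backdoor path.
Every element of {CouponUse, PriceTier} is needed (dropping CouponUse leaves P3 open; dropping PriceTier leaves P6 open), so no proper subset is valid.
Among all size-2 subsets of the eligible variables, only {CouponUse, PriceTier} blocks every backdoor path, so it is the unique smallest valid adjustment set.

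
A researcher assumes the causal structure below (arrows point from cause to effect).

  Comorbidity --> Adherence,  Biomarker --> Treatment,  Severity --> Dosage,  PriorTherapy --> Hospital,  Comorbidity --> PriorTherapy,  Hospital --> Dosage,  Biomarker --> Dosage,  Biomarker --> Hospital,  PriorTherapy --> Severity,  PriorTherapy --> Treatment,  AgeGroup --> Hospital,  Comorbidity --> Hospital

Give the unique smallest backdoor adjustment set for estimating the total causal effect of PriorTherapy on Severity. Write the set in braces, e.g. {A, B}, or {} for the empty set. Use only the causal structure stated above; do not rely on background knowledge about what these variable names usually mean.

{}

Variables eligible for adjustment (non-descendants of PriorTherapy, excluding PriorTherapy and Severity): {Adherence, AgeGroup, Biomarker, Comorbidity}.
Backdoor paths from PriorTherapy to Severity:
  P1: PriorTherapy <- Comorbidity -> Hospital <- Biomarker -> Dosage <- Severity
  P2: PriorTherapy <- Comorbidity -> Hospital -> Dosage <- Severity
Each backdoor path contains an unconditioned collider, so every path is already blocked with the empty conditioning set:
  P1: blocked at collider Hospital (neither it nor any descendant is in the conditioning set).
  P2: blocked at collider Dosage (neither it nor any descendant is in the conditioning set).
The empty set is therefore the unique smallest valid set.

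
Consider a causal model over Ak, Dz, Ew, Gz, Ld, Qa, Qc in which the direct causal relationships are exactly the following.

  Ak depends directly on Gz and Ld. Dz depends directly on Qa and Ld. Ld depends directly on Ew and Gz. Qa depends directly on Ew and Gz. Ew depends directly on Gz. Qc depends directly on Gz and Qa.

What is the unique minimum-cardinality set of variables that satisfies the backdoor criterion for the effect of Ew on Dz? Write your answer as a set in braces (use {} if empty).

Variables eligible for adjustment (non-descendants of Ew, excluding Ew and Dz): {Gz}.
Backdoor paths from Ew to Dz:
  P1: Ew <- Gz -> Qa -> Dz
  P2: Ew <- Gz -> Ld -> Dz
  P3: Ew <- Gz -> Ak <- Ld -> Dz
  P4: Ew <- Gz -> Qc <- Qa -> Dz
The empty set is not sufficient: P1 (Ew <- Gz -> Qa -> Dz) has no collider blocking it and no conditioned non-collider, so it is open.
Try {Gz}:
  P1: blocked at fork node Gz ∈ conditioning set.
  P2: blocked at fork node Gz ∈ conditioning set.
  P3: blocked at fork node Gz ∈ conditioning set.
  P4: blocked at fork node Gz ∈ conditioning set.
{Gz} contains no descendant of Ew and blocks every backdoor path.
{Gz} is the unique smallest valid adjustment set.

{Gz}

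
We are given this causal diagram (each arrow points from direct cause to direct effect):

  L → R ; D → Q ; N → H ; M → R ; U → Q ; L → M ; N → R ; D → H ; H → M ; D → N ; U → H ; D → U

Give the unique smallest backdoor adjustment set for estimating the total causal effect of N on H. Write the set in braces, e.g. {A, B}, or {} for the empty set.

Variables eligible for adjustment (non-descendants of N, excluding N and H): {D, L, Q, U}.
Backdoor paths from N to H:
  P1: N <- D -> U -> H
  P2: N <- D -> Q <- U -> H
  P3: N <- D -> H
The empty set is not sufficient: P1 (N <- D -> U -> H) has no collider blocking it and no conditioned non-collider, so it is open.
Try {D}:
  P1: blocked at fork node D ∈ conditioning set.
  P2: blocked at fork node D ∈ conditioning set.
  P3: blocked at fork node D ∈ conditioning set.
{D} contains no descendant of N and blocks every backdoor path.
No other singleton works — e.g. {L} leaves P1 open — so {D} is the unique smallest valid adjustment set.

{D}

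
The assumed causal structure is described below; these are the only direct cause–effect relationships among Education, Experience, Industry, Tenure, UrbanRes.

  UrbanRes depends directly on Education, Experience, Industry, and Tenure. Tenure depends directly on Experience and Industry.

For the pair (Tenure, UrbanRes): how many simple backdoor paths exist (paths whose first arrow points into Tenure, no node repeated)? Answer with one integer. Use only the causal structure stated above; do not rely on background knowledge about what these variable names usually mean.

A backdoor path from Tenure to UrbanRes is any simple undirected path whose first edge points into Tenure (i.e. leaves Tenure via a parent).
Parents of Tenure: {Experience, Industry}.
Enumerating:
  P1: Tenure <- Experience -> UrbanRes
  P2: Tenure <- Industry -> UrbanRes
That exhausts the simple backdoor paths. Count: 2.

2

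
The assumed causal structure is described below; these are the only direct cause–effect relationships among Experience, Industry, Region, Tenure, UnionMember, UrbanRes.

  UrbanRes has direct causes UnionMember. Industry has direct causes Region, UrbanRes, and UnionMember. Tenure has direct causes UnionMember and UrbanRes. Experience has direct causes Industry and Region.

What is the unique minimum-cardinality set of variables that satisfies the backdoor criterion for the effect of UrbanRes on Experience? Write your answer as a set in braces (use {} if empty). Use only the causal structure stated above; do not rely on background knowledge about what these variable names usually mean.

Variables eligible for adjustment (non-descendants of UrbanRes, excluding UrbanRes and Experience): {Region, UnionMember}.
Backdoor paths from UrbanRes to Experience:
  P1: UrbanRes <- UnionMember -> Industry <- Region -> Experience
  P2: UrbanRes <- UnionMember -> Industry -> Experience
The empty set is not sufficient: P2 (UrbanRes <- UnionMember -> Industry -> Experience) has no collider blocking it and no conditioned non-collider, so it is open.
Try {UnionMember}:
  P1: blocked at fork node UnionMember ∈ conditioning set.
  P2: blocked at fork node UnionMember ∈ conditioning set.
{UnionMember} contains no descendant of UrbanRes and blocks every backdoor path.
No other singleton works — e.g. {Region} leaves P2 open — so {UnionMember} is the unique smallest valid adjustment set.

{UnionMember}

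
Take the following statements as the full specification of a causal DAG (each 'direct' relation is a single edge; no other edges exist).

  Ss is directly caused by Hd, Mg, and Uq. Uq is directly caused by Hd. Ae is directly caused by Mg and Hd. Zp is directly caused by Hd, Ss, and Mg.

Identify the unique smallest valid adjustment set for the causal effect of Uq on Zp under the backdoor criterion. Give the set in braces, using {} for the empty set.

Variables eligible for adjustment (non-descendants of Uq, excluding Uq and Zp): {Ae, Hd, Mg}.
Backdoor paths from Uq to Zp:
  P1: Uq <- Hd -> Ae <- Mg -> Ss -> Zp
  P2: Uq <- Hd -> Ae <- Mg -> Zp
  P3: Uq <- Hd -> Ss <- Mg -> Zp
  P4: Uq <- Hd -> Ss -> Zp
  P5: Uq <- Hd -> Zp
The empty set is not sufficient: P4 (Uq <- Hd -> Ss -> Zp) has no collider blocking it and no conditioned non-collider, so it is open.
Try {Hd}:
  P1: blocked at fork node Hd ∈ conditioning set.
  P2: blocked at fork node Hd ∈ conditioning set.
  P3: blocked at fork node Hd ∈ conditioning set.
  P4: blocked at fork node Hd ∈ conditioning set.
  P5: blocked at fork node Hd ∈ conditioning set.
{Hd} contains no descendant of Uq and blocks every backdoor path.
No other singleton works — e.g. {Mg} leaves P4 open — so {Hd} is the unique smallest valid adjustment set.

{Hd}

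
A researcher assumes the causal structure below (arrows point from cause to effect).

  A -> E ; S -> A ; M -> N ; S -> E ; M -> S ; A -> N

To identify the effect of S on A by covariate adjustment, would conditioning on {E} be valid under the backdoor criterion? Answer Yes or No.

No

Backdoor paths from S to A (paths whose first edge points into S):
  P1: S <- M -> N <- A
Condition 1 (no descendant of S in the set): FAILS — E is a descendant of S.
Condition 2 (every backdoor path blocked by {E}):
  P1: blocked at collider N (neither it nor any descendant is in the conditioning set).
{E} does not satisfy the backdoor criterion.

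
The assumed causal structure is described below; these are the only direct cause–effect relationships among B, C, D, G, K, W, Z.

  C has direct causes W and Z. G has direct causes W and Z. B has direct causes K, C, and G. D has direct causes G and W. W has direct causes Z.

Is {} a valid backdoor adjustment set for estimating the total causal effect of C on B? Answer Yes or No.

No

Backdoor paths from C to B (paths whose first edge points into C):
  P1: C <- Z -> W -> G -> B
  P2: C <- Z -> W -> D <- G -> B
  P3: C <- Z -> G -> B
  P4: C <- W <- Z -> G -> B
  P5: C <- W -> G -> B
  P6: C <- W -> D <- G -> B
Condition 1 (no descendant of C in the set): holds — descendants of C are {B}; none are in {}.
Condition 2 (every backdoor path blocked by {}):
  P1: open — no interior node is in the conditioning set.
  P2: blocked at collider D (neither it nor any descendant is in the conditioning set).
  P3: open — no interior node is in the conditioning set.
  P4: open — no interior node is in the conditioning set.
  P5: open — no interior node is in the conditioning set.
  P6: blocked at collider D (neither it nor any descendant is in the conditioning set).
{} does not satisfy the backdoor criterion.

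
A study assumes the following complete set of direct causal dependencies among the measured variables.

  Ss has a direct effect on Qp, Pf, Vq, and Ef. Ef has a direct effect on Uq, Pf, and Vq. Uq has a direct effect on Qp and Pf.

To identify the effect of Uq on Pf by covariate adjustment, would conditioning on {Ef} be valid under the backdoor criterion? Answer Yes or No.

Backdoor paths from Uq to Pf (paths whose first edge points into Uq):
  P1: Uq <- Ef <- Ss -> Pf
  P2: Uq <- Ef -> Vq <- Ss -> Pf
  P3: Uq <- Ef -> Pf
Condition 1 (no descendant of Uq in the set): holds — descendants of Uq are {Pf, Qp}; none are in {Ef}.
Condition 2 (every backdoor path blocked by {Ef}):
  P1: blocked at chain node Ef ∈ conditioning set.
  P2: blocked at fork node Ef ∈ conditioning set.
  P3: blocked at fork node Ef ∈ conditioning set.
{Ef} satisfies the backdoor criterion.

Yes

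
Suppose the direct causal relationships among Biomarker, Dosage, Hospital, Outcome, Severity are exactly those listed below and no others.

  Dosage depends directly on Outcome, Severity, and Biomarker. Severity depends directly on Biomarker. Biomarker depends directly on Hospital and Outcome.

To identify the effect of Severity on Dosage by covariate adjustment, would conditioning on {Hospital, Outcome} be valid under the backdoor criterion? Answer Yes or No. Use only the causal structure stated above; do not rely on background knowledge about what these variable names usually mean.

No

Backdoor paths from Severity to Dosage (paths whose first edge points into Severity):
  P1: Severity <- Biomarker <- Outcome -> Dosage
  P2: Severity <- Biomarker -> Dosage
Condition 1 (no descendant of Severity in the set): holds — descendants of Severity are {Dosage}; none are in {Hospital, Outcome}.
Condition 2 (every backdoor path blocked by {Hospital, Outcome}):
  P1: blocked at fork node Outcome ∈ conditioning set.
  P2: open — no interior node is in the conditioning set.
{Hospital, Outcome} does not satisfy the backdoor criterion.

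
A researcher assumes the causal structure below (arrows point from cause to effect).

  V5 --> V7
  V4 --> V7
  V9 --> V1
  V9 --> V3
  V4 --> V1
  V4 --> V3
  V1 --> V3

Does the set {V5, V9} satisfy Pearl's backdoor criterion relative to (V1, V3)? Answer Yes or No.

Backdoor paths from V1 to V3 (paths whose first edge points into V1):
  P1: V1 <- V4 -> V3
  P2: V1 <- V9 -> V3
Condition 1 (no descendant of V1 in the set): holds — descendants of V1 are {V3}; none are in {V5, V9}.
Condition 2 (every backdoor path blocked by {V5, V9}):
  P1: open — no interior node is in the conditioning set.
  P2: blocked at fork node V9 ∈ conditioning set.
{V5, V9} does not satisfy the backdoor criterion.

No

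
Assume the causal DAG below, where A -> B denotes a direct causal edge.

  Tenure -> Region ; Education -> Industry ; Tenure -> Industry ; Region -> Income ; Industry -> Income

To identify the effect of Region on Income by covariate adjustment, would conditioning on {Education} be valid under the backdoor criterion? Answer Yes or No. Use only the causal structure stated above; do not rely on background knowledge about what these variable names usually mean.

Backdoor paths from Region to Income (paths whose first edge points into Region):
  P1: Region <- Tenure -> Industry -> Income
Condition 1 (no descendant of Region in the set): holds — descendants of Region are {Income}; none are in {Education}.
Condition 2 (every backdoor path blocked by {Education}):
  P1: open — no interior node is in the conditioning set.
{Education} does not satisfy the backdoor criterion.

No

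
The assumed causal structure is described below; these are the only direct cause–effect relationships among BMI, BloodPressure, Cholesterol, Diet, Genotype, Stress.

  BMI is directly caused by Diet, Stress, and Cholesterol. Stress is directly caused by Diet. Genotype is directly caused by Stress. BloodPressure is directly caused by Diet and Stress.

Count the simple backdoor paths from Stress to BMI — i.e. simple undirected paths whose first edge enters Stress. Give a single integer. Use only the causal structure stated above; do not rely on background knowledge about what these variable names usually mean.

A backdoor path from Stress to BMI is any simple undirected path whose first edge points into Stress (i.e. leaves Stress via a parent).
Parents of Stress: {Diet}.
Enumerating:
  P1: Stress <- Diet -> BMI
That exhausts the simple backdoor paths. Count: 1.

1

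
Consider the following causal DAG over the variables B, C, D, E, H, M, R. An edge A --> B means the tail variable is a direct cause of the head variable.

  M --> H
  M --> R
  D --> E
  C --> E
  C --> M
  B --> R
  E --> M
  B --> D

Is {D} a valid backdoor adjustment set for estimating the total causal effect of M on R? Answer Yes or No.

Backdoor paths from M to R (paths whose first edge points into M):
  P1: M <- C -> E <- D <- B -> R
  P2: M <- E <- D <- B -> R
Condition 1 (no descendant of M in the set): holds — descendants of M are {H, R}; none are in {D}.
Condition 2 (every backdoor path blocked by {D}):
  P1: blocked at collider E (neither it nor any descendant is in the conditioning set).
  P2: blocked at chain node D ∈ conditioning set.
{D} satisfies the backdoor criterion.

Yes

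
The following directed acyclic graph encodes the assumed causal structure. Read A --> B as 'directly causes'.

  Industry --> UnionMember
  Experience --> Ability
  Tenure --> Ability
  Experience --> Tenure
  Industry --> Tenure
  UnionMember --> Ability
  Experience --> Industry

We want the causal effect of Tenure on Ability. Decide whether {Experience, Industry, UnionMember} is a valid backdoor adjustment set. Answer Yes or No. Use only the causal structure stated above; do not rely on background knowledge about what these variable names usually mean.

Yes

Backdoor paths from Tenure to Ability (paths whose first edge points into Tenure):
  P1: Tenure <- Experience -> Industry -> UnionMember -> Ability
  P2: Tenure <- Experience -> Ability
  P3: Tenure <- Industry <- Experience -> Ability
  P4: Tenure <- Industry -> UnionMember -> Ability
Condition 1 (no descendant of Tenure in the set): holds — descendants of Tenure are {Ability}; none are in {Experience, Industry, UnionMember}.
Condition 2 (every backdoor path blocked by {Experience, Industry, UnionMember}):
  P1: blocked at fork node Experience ∈ conditioning set.
  P2: blocked at fork node Experience ∈ conditioning set.
  P3: blocked at chain node Industry ∈ conditioning set.
  P4: blocked at fork node Industry ∈ conditioning set.
{Experience, Industry, UnionMember} satisfies the backdoor criterion.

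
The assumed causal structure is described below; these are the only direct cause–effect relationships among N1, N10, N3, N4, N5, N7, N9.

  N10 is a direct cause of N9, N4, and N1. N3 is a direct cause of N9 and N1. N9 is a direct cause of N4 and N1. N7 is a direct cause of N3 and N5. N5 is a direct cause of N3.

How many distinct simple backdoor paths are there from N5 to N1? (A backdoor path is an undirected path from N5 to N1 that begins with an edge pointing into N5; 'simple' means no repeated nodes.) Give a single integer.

4

A backdoor path from N5 to N1 is any simple undirected path whose first edge points into N5 (i.e. leaves N5 via a parent).
Parents of N5: {N7}.
Enumerating:
  P1: N5 <- N7 -> N3 -> N9 <- N10 -> N1
  P2: N5 <- N7 -> N3 -> N9 -> N4 <- N10 -> N1
  P3: N5 <- N7 -> N3 -> N9 -> N1
  P4: N5 <- N7 -> N3 -> N1
That exhausts the simple backdoor paths. Count: 4.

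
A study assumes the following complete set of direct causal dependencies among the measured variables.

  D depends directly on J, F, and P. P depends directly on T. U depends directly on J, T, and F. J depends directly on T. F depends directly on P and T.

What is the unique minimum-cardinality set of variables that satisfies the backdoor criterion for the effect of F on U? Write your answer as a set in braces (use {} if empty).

{T}

Variables eligible for adjustment (non-descendants of F, excluding F and U): {J, P, T}.
Backdoor paths from F to U:
  P1: F <- T -> J -> U
  P2: F <- T -> P -> D <- J -> U
  P3: F <- T -> U
  P4: F <- P <- T -> J -> U
  P5: F <- P <- T -> U
  P6: F <- P -> D <- J <- T -> U
  P7: F <- P -> D <- J -> U
The empty set is not sufficient: P1 (F <- T -> J -> U) has no collider blocking it and no conditioned non-collider, so it is open.
Try {T}:
  P1: blocked at fork node T ∈ conditioning set.
  P2: blocked at fork node T ∈ conditioning set.
  P3: blocked at fork node T ∈ conditioning set.
  P4: blocked at fork node T ∈ conditioning set.
  P5: blocked at fork node T ∈ conditioning set.
  P6: blocked at collider D (neither it nor any descendant is in the conditioning set).
  P7: blocked at collider D (neither it nor any descendant is in the conditioning set).
{T} contains no descendant of F and blocks every backdoor path.
No other singleton works — e.g. {J} leaves P3 open — so {T} is the unique smallest valid adjustment set.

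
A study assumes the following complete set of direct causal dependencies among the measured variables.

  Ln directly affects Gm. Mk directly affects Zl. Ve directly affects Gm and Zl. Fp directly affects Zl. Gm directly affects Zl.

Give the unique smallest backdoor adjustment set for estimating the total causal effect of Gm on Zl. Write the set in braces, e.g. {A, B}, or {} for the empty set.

{Ve}

Variables eligible for adjustment (non-descendants of Gm, excluding Gm and Zl): {Fp, Ln, Mk, Ve}.
Backdoor paths from Gm to Zl:
  P1: Gm <- Ve -> Zl
The empty set is not sufficient: P1 (Gm <- Ve -> Zl) has no collider blocking it and no conditioned non-collider, so it is open.
Try {Ve}:
  P1: blocked at fork node Ve ∈ conditioning set.
{Ve} contains no descendant of Gm and blocks every backdoor path.
No other singleton works — e.g. {Mk} leaves P1 open — so {Ve} is the unique smallest valid adjustment set.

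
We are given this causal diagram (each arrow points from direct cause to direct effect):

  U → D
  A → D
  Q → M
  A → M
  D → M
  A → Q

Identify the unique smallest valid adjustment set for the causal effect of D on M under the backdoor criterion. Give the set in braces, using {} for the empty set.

Variables eligible for adjustment (non-descendants of D, excluding D and M): {A, Q, U}.
Backdoor paths from D to M:
  P1: D <- A -> Q -> M
  P2: D <- A -> M
The empty set is not sufficient: P1 (D <- A -> Q -> M) has no collider blocking it and no conditioned non-collider, so it is open.
Try {A}:
  P1: blocked at fork node A ∈ conditioning set.
  P2: blocked at fork node A ∈ conditioning set.
{A} contains no descendant of D and blocks every backdoor path.
No other singleton works — e.g. {U} leaves P1 open — so {A} is the unique smallest valid adjustment set.

{A}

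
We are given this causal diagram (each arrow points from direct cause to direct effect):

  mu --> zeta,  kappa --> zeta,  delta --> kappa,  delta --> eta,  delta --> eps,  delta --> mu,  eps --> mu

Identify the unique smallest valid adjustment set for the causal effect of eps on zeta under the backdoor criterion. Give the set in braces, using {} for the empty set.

{delta}

Variables eligible for adjustment (non-descendants of eps, excluding eps and zeta): {delta, eta, kappa}.
Backdoor paths from eps to zeta:
  P1: eps <- delta -> kappa -> zeta
  P2: eps <- delta -> mu -> zeta
The empty set is not sufficient: P1 (eps <- delta -> kappa -> zeta) has no collider blocking it and no conditioned non-collider, so it is open.
Try {delta}:
  P1: blocked at fork node delta ∈ conditioning set.
  P2: blocked at fork node delta ∈ conditioning set.
{delta} contains no descendant of eps and blocks every backdoor path.
No other singleton works — e.g. {eta} leaves P1 open — so {delta} is the unique smallest valid adjustment set.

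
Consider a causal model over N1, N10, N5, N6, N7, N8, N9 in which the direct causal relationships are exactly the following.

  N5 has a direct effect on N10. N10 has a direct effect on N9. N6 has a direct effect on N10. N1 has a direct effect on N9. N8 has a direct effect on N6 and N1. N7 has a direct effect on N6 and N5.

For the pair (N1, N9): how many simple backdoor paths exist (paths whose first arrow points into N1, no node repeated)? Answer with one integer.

A backdoor path from N1 to N9 is any simple undirected path whose first edge points into N1 (i.e. leaves N1 via a parent).
Parents of N1: {N8}.
Enumerating:
  P1: N1 <- N8 -> N6 <- N7 -> N5 -> N10 -> N9
  P2: N1 <- N8 -> N6 -> N10 -> N9
That exhausts the simple backdoor paths. Count: 2.

2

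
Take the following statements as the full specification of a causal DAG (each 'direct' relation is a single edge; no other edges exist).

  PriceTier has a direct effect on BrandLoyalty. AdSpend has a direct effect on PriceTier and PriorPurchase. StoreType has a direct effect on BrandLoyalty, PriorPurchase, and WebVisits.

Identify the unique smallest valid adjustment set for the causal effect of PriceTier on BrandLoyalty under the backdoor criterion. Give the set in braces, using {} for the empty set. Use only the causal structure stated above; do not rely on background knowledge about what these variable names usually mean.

Variables eligible for adjustment (non-descendants of PriceTier, excluding PriceTier and BrandLoyalty): {AdSpend, PriorPurchase, StoreType, WebVisits}.
Backdoor paths from PriceTier to BrandLoyalty:
  P1: PriceTier <- AdSpend -> PriorPurchase <- StoreType -> BrandLoyalty
Each backdoor path contains an unconditioned collider, so every path is already blocked with the empty conditioning set:
  P1: blocked at collider PriorPurchase (neither it nor any descendant is in the conditioning set).
The empty set is therefore the unique smallest valid set.

{}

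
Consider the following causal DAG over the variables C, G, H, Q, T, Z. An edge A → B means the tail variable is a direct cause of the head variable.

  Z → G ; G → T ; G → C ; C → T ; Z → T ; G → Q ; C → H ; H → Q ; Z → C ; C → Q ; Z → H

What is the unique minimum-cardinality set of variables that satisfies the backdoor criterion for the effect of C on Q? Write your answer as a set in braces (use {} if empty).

{G, Z}

Variables eligible for adjustment (non-descendants of C, excluding C and Q): {G, Z}.
Backdoor paths from C to Q:
  P1: C <- Z -> G -> Q
  P2: C <- Z -> T <- G -> Q
  P3: C <- Z -> H -> Q
  P4: C <- G <- Z -> H -> Q
  P5: C <- G -> T <- Z -> H -> Q
  P6: C <- G -> Q
The empty set is not sufficient: P1 (C <- Z -> G -> Q) has no collider blocking it and no conditioned non-collider, so it is open.
Try {G, Z}:
  P1: blocked at fork node Z ∈ conditioning set.
  P2: blocked at fork node Z ∈ conditioning set.
  P3: blocked at fork node Z ∈ conditioning set.
  P4: blocked at chain node G ∈ conditioning set.
  P5: blocked at fork node G ∈ conditioning set.
  P6: blocked at fork node G ∈ conditioning set.
{G, Z} contains no descendant of C and blocks every backdoor path.
Every element of {G, Z} is needed (dropping G leaves P6 open; dropping Z leaves P3 open), so no proper subset is valid.
Among all size-2 subsets of the eligible variables, only {G, Z} blocks every backdoor path, so it is the unique smallest valid adjustment set.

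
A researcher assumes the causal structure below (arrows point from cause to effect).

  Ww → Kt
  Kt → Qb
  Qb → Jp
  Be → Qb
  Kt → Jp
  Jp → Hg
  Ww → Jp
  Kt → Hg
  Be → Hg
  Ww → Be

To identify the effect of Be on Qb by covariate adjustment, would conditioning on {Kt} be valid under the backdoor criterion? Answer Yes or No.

Backdoor paths from Be to Qb (paths whose first edge points into Be):
  P1: Be <- Ww -> Kt -> Qb
  P2: Be <- Ww -> Kt -> Jp <- Qb
  P3: Be <- Ww -> Kt -> Hg <- Jp <- Qb
  P4: Be <- Ww -> Jp <- Kt -> Qb
  P5: Be <- Ww -> Jp <- Qb
  P6: Be <- Ww -> Jp -> Hg <- Kt -> Qb
Condition 1 (no descendant of Be in the set): holds — descendants of Be are {Hg, Jp, Qb}; none are in {Kt}.
Condition 2 (every backdoor path blocked by {Kt}):
  P1: blocked at chain node Kt ∈ conditioning set.
  P2: blocked at chain node Kt ∈ conditioning set.
  P3: blocked at chain node Kt ∈ conditioning set.
  P4: blocked at collider Jp (neither it nor any descendant is in the conditioning set).
  P5: blocked at collider Jp (neither it nor any descendant is in the conditioning set).
  P6: blocked at collider Hg (neither it nor any descendant is in the conditioning set).
{Kt} satisfies the backdoor criterion.

Yes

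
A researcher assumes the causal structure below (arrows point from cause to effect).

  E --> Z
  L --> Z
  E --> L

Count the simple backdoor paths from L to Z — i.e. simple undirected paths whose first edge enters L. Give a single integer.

A backdoor path from L to Z is any simple undirected path whose first edge points into L (i.e. leaves L via a parent).
Parents of L: {E}.
Enumerating:
  P1: L <- E -> Z
That exhausts the simple backdoor paths. Count: 1.

1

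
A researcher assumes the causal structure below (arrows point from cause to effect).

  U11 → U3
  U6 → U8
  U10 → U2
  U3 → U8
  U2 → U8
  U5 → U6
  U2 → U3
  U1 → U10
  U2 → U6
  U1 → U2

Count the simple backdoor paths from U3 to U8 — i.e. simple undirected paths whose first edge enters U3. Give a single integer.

2

A backdoor path from U3 to U8 is any simple undirected path whose first edge points into U3 (i.e. leaves U3 via a parent).
Parents of U3: {U11, U2}.
Enumerating:
  P1: U3 <- U2 -> U6 -> U8
  P2: U3 <- U2 -> U8
That exhausts the simple backdoor paths. Count: 2.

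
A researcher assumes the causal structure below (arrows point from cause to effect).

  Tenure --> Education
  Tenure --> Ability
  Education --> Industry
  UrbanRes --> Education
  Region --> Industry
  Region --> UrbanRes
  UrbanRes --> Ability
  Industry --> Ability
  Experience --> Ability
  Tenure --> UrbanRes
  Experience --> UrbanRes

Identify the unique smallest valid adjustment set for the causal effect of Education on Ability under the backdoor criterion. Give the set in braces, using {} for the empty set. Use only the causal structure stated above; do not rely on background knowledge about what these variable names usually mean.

{Tenure, UrbanRes}

Variables eligible for adjustment (non-descendants of Education, excluding Education and Ability): {Experience, Region, Tenure, UrbanRes}.
Backdoor paths from Education to Ability:
  P1: Education <- Tenure -> UrbanRes <- Experience -> Ability
  P2: Education <- Tenure -> UrbanRes <- Region -> Industry -> Ability
  P3: Education <- Tenure -> UrbanRes -> Ability
  P4: Education <- Tenure -> Ability
  P5: Education <- UrbanRes <- Experience -> Ability
  P6: Education <- UrbanRes <- Tenure -> Ability
  P7: Education <- UrbanRes <- Region -> Industry -> Ability
  P8: Education <- UrbanRes -> Ability
The empty set is not sufficient: P3 (Education <- Tenure -> UrbanRes -> Ability) has no collider blocking it and no conditioned non-collider, so it is open.
Try {Tenure, UrbanRes}:
  P1: blocked at fork node Tenure ∈ conditioning set.
  P2: blocked at fork node Tenure ∈ conditioning set.
  P3: blocked at fork node Tenure ∈ conditioning set.
  P4: blocked at fork node Tenure ∈ conditioning set.
  P5: blocked at chain node UrbanRes ∈ conditioning set.
  P6: blocked at chain node UrbanRes ∈ conditioning set.
  P7: blocked at chain node UrbanRes ∈ conditioning set.
  P8: blocked at fork node UrbanRes ∈ conditioning set.
{Tenure, UrbanRes} contains no descendant of Education and blocks every backdoor path.
Every element of {Tenure, UrbanRes} is needed (dropping Tenure leaves P1 open; dropping UrbanRes leaves P5 open), so no proper subset is valid.
Among all size-2 subsets of the eligible variables, only {Tenure, UrbanRes} blocks every backdoor path, so it is the unique smallest valid adjustment set.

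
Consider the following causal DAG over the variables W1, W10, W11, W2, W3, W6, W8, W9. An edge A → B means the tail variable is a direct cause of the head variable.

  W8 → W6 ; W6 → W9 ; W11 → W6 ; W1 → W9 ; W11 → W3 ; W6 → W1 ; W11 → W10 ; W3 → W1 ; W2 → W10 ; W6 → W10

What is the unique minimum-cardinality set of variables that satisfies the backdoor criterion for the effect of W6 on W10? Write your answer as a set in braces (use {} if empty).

{W11}

Variables eligible for adjustment (non-descendants of W6, excluding W6 and W10): {W11, W2, W3, W8}.
Backdoor paths from W6 to W10:
  P1: W6 <- W11 -> W10
The empty set is not sufficient: P1 (W6 <- W11 -> W10) has no collider blocking it and no conditioned non-collider, so it is open.
Try {W11}:
  P1: blocked at fork node W11 ∈ conditioning set.
{W11} contains no descendant of W6 and blocks every backdoor path.
No other singleton works — e.g. {W8} leaves P1 open — so {W11} is the unique smallest valid adjustment set.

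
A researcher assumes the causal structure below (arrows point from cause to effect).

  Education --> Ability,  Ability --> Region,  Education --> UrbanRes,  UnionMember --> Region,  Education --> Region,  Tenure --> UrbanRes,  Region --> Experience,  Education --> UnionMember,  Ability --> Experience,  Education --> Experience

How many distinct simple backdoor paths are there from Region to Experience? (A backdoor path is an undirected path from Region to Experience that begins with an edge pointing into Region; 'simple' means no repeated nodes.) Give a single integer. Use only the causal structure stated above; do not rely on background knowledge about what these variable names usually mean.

A backdoor path from Region to Experience is any simple undirected path whose first edge points into Region (i.e. leaves Region via a parent).
Parents of Region: {Ability, Education, UnionMember}.
Enumerating:
  P1: Region <- Education -> Ability -> Experience
  P2: Region <- Education -> Experience
  P3: Region <- Ability <- Education -> Experience
  P4: Region <- Ability -> Experience
  P5: Region <- UnionMember <- Education -> Ability -> Experience
  P6: Region <- UnionMember <- Education -> Experience
That exhausts the simple backdoor paths. Count: 6.

6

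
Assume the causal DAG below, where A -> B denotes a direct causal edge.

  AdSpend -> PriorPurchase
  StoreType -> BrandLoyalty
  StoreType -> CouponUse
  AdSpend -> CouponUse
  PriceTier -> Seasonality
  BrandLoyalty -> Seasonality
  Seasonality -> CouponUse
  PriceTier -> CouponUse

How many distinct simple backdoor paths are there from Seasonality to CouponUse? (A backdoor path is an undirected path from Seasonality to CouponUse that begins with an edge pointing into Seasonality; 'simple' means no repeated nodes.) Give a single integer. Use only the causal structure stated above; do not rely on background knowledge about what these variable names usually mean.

2

A backdoor path from Seasonality to CouponUse is any simple undirected path whose first edge points into Seasonality (i.e. leaves Seasonality via a parent).
Parents of Seasonality: {BrandLoyalty, PriceTier}.
Enumerating:
  P1: Seasonality <- PriceTier -> CouponUse
  P2: Seasonality <- BrandLoyalty <- StoreType -> CouponUse
That exhausts the simple backdoor paths. Count: 2.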